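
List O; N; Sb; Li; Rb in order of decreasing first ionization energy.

Li is in period 2, group 1; N is in period 2, group 15; O is in period 2, group 16; Rb is in period 5, group 1; Sb is in period 5, group 15.
First ionization energy rises across a period (greater Z_eff holds electrons more tightly) and falls down a group (valence electrons are farther from the nucleus).
Here both period and group differ, so the two effects have to be weighed against each other.
Li > Rb: they share group 1; the group trend gives Li the larger value.
Sb > Li: the two effects oppose for this pair; the across-period effect wins (831 vs 520 kJ/mol).
O > Sb: both effects reinforce here, so O is clearly the higher of the two.
N > O: this pair runs against the simple trend — see the exception note.
Note the exception: N has a higher first ionization energy than O, contrary to the simple trend — pairing an electron in O's 2p⁴ costs repulsion energy, so O ionizes more easily than half-filled N (2p³).
Tabulated first ionization energy (kJ/mol): Li 520, N 1402, O 1314, Rb 403, Sb 831.
So from highest to lowest: N > O > Sb > Li > Rb.

N > O > Sb > Li > Rb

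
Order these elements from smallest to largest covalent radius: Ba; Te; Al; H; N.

H < N < Al < Te < Ba

H is in period 1, group 1; N is in period 2, group 15; Al is in period 3, group 13; Te is in period 5, group 16; Ba is in period 6, group 2.
Radius decreases left→right (rising Z_eff, same n) and increases top→bottom (higher n).
Neither a single period nor a single group — weigh both effects.
N > H: the two effects oppose for this pair; the down-group effect wins (71 vs 32 pm).
Al > N: both effects reinforce here, so Al is clearly the larger of the two.
Te > Al: the two effects oppose for this pair; the down-group effect wins (136 vs 126 pm).
Ba > Te: both effects reinforce here, so Ba is clearly the larger of the two.
Tabulated atomic radius (pm): H 32, N 71, Al 126, Te 136, Ba 196.
So from smallest to largest: H < N < Al < Te < Ba.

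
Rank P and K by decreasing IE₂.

Consider each +1 ion: P⁺ still has 4 valence electrons; K⁺ is the bare [Ar] core.
Pulling an electron out of a noble-gas core costs far more than removing a remaining valence electron, so K sits at the high end of IE_2.
The numbers (kJ/mol): P 1907, K 3052.
So the second ionization energies run P < K.

K > P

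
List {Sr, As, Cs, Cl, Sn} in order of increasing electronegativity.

Cs, Sr, Sn, As, Cl

Cl is in period 3, group 17; As is in period 4, group 15; Sr is in period 5, group 2; Sn is in period 5, group 14; Cs is in period 6, group 1.
Electronegativity increases across a period and decreases down a group, tracking effective nuclear charge and atomic size.
Here both period and group differ, so the two effects have to be weighed against each other.
Sr > Cs: both effects reinforce here, so Sr is clearly the higher of the two.
Sn > Sr: Sn lies to the right of Sr in period 5, so the across-period effect alone puts Sn higher.
As > Sn: both effects reinforce here, so As is clearly the higher of the two.
Cl > As: both effects reinforce here, so Cl is clearly the higher of the two.
For reference (Pauling): Cl 3.16, As 2.18, Sr 0.95, Sn 1.96, Cs 0.79.
So from lowest to highest: Cs < Sr < Sn < As < Cl.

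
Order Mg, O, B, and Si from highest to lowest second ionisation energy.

IE_2 is the cost of taking one more electron from the +1 cation: Mg⁺ still has 1 valence electron; O⁺ still has 5 valence electrons; B⁺ still has 2 valence electrons; Si⁺ still has 3 valence electrons.
All are still removing valence electrons, so compare the +1 ions as you would atoms: IE_2 generally rises across a period (higher Z_eff) and falls down a group (larger shell), subject to the usual subshell exceptions.
Valence configurations: Mg⁺ [Ne]3s¹, O⁺ [He]2s²2p³, B⁺ [He]2s², Si⁺ [Ne]3s²3p¹.
Approximate IE_2 values (kJ/mol): Mg 1451, O 3388, B 2427, Si 1577.
So the second ionization energies run Mg < Si < B < O.

O, B, Si, Mg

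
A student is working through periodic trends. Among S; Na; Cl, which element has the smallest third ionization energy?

The third ionization energy removes an electron from the +2 ion. For each element: S²⁺ still has 4 valence electrons; Na²⁺ is already 1 electron into the core; Cl²⁺ still has 5 valence electrons.
Pulling an electron out of a noble-gas core costs far more than removing a remaining valence electron, so Na sits at the high end of IE_3.
Valence configurations: S²⁺ [Ne]3s²3p², Cl²⁺ [Ne]3s²3p³.
Tabulated IE_3 (kJ/mol): S 3357, Na 6910, Cl 3822.
Hence IE_3: S < Cl < Na.

S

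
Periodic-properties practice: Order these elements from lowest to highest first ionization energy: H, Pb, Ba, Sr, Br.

Ba, Sr, Pb, Br, H

H is in period 1, group 1; Br is in period 4, group 17; Sr is in period 5, group 2; Ba is in period 6, group 2; Pb is in period 6, group 14.
First ionization energy rises across a period (greater Z_eff holds electrons more tightly) and falls down a group (valence electrons are farther from the nucleus).
Here both period and group differ, so the two effects have to be weighed against each other.
Sr > Ba: they share group 2; the group trend gives Sr the larger value.
Pb > Sr: the two effects oppose for this pair; the across-period effect wins (716 vs 550 kJ/mol).
Br > Pb: both effects reinforce here, so Br is clearly the higher of the two.
H > Br: period and group pull opposite ways; the down-group shift dominates (1312 vs 1140 kJ/mol).
Tabulated first ionization energy (kJ/mol): H 1312, Br 1140, Sr 550, Ba 503, Pb 716.
So from lowest to highest: Ba < Sr < Pb < Br < H.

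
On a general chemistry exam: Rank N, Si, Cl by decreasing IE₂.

N > Cl > Si

After 1 electron has been removed, what remains? N⁺ still has 4 valence electrons; Si⁺ still has 3 valence electrons; Cl⁺ still has 6 valence electrons.
All are still removing valence electrons, so compare the +1 ions as you would atoms: IE_2 generally rises across a period (higher Z_eff) and falls down a group (larger shell), subject to the usual subshell exceptions.
Valence configurations: N⁺ [He]2s²2p², Si⁺ [Ne]3s²3p¹, Cl⁺ [Ne]3s²3p⁴.
The numbers (kJ/mol): N 2856, Si 1577, Cl 2298.
So the second ionization energies run Si < Cl < N.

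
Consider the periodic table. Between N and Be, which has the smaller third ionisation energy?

N

After 2 electrons have been removed, what remains? N²⁺ still has 3 valence electrons; Be²⁺ is the bare [He] core.
Breaking into a closed-shell core is much more expensive than removing a leftover valence electron — Be has the largest IE_3 here.
The numbers (kJ/mol): N 4578, Be 14849.
Hence IE_3: N < Be.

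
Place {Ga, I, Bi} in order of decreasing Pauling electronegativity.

Ga is in period 4, group 13; I is in period 5, group 17; Bi is in period 6, group 15.
Smaller atoms with higher effective nuclear charge are more electronegative.
Here both period and group differ, so the two effects have to be weighed against each other.
Bi > Ga: the two effects oppose for this pair; the across-period effect wins (2.02 vs 1.81).
I > Bi: both effects reinforce here, so I is clearly the higher of the two.
Tabulated electronegativity (Pauling): Ga 1.81, I 2.66, Bi 2.02.
So from highest to lowest: I > Bi > Ga.

I > Bi > Ga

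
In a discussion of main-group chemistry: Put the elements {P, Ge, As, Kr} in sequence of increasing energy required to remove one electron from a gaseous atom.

Ge, As, P, Kr

Removing the outermost electron gets harder across a period and easier down a group.
Here both period and group differ, so the two effects have to be weighed against each other.
As > Ge: both are in period 4; the period trend gives As the larger value.
P > As: P sits above As in group 15, so the down-group effect alone puts P higher.
Kr > P: period and group pull opposite ways; the across-period shift dominates (1351 vs 1012 kJ/mol).
Tabulated first ionization energy (kJ/mol): P 1012, Ge 762, As 947, Kr 1351.
So from lowest to highest: Ge < As < P < Kr.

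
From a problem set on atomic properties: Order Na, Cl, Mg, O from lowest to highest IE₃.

IE_3 is the cost of taking one more electron from the +2 cation: Na²⁺ is already 1 electron into the core; Cl²⁺ still has 5 valence electrons; Mg²⁺ is the bare [Ne] core; O²⁺ still has 4 valence electrons.
Breaking into a closed-shell core is much more expensive than removing a leftover valence electron — Na and Mg have the largest IE_3 here.
Valence configurations: Cl²⁺ [Ne]3s²3p³, O²⁺ [He]2s²2p².
Approximate IE_3 values (kJ/mol): Na 6910, Cl 3822, Mg 7733, O 5300.
Putting it together, IE_3: Cl < O < Na < Mg.

Cl < O < Na < Mg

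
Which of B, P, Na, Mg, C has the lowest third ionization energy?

P

Consider each +2 ion: B²⁺ still has 1 valence electron; P²⁺ still has 3 valence electrons; Na²⁺ is already 1 electron into the core; Mg²⁺ is the bare [Ne] core; C²⁺ still has 2 valence electrons.
Pulling an electron out of a noble-gas core costs far more than removing a remaining valence electron, so Na and Mg sit at the high end of IE_3.
Valence configurations: B²⁺ [He]2s¹, P²⁺ [Ne]3s²3p¹, C²⁺ [He]2s².
The numbers (kJ/mol): B 3660, P 2914, Na 6910, Mg 7733, C 4620.
Putting it together, IE_3: P < B < C < Na < Mg.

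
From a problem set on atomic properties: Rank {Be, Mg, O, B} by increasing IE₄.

O, Mg, Be, B

After 3 electrons have been removed, what remains? Be³⁺ is already 1 electron into the core; Mg³⁺ is already 1 electron into the core; O³⁺ still has 3 valence electrons; B³⁺ is the bare [He] core.
Breaking into a closed-shell core is much more expensive than removing a leftover valence electron — Mg, Be and B have the largest IE_4 here.
Tabulated IE_4 (kJ/mol): Be 21007, Mg 10543, O 7469, B 25026.
So the fourth ionization energies run O < Mg < Be < B.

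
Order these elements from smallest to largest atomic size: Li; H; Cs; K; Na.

H, Li, Na, K, Cs

H is in period 1, group 1; Li is in period 2, group 1; Na is in period 3, group 1; K is in period 4, group 1; Cs is in period 6, group 1.
Radius decreases left→right (rising Z_eff, same n) and increases top→bottom (higher n).
All are in group 1, so atomic radius increases down the group.
So from smallest to largest: H < Li < Na < K < Cs.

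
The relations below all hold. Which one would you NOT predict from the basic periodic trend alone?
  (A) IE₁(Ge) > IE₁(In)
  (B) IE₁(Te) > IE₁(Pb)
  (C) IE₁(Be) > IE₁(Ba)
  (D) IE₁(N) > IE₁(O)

(D)

The general trend: IE₁ increases across a period and decreases down a group.
(A) Ge (period 4, group 14) vs In (period 5, group 13): the stated order agrees with the simple trend.
(B) Te (period 5, group 16) vs Pb (period 6, group 14): the stated order agrees with the simple trend.
(C) Be (period 2, group 2) vs Ba (period 6, group 2): the stated order agrees with the simple trend.
(D) N (period 2, group 15) vs O (period 2, group 16): the stated order contradicts the simple trend.
The exception is (D): pairing an electron in O's 2p⁴ costs repulsion energy, so O ionizes more easily than half-filled N (2p³).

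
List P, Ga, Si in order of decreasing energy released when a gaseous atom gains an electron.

Si, P, Ga

Si is in period 3, group 14; P is in period 3, group 15; Ga is in period 4, group 13.
Electron affinity generally becomes more exothermic across a period toward the halogens and less exothermic down a group.
These span different periods and groups, so the two trends combine.
P > Ga: both effects reinforce here, so P is clearly the higher of the two.
Si > P: this pair runs against the simple trend — see the exception note.
Note the exception: Si has a higher electron affinity than P, contrary to the simple trend — adding an electron to P's half-filled 3p³ is unfavourable, so Si (3p²) has the more exothermic EA.
For reference (kJ/mol): Si 134, P 72, Ga 29.
So from highest to lowest: Si > P > Ga.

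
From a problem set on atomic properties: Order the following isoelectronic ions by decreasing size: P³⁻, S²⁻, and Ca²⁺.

P³⁻ > S²⁻ > Ca²⁺

All of these have 18 electrons, so size is governed by nuclear charge alone: the more protons, the stronger the pull on the same electron cloud, and the smaller the ion.
Nuclear charges: Ca²⁺ (Z=20), S²⁻ (Z=16), P³⁻ (Z=15).
Largest to smallest: P³⁻ > S²⁻ > Ca²⁺.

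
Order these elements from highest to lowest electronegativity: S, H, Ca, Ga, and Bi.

H is in period 1, group 1; S is in period 3, group 16; Ca is in period 4, group 2; Ga is in period 4, group 13; Bi is in period 6, group 15.
Smaller atoms with higher effective nuclear charge are more electronegative.
Here both period and group differ, so the two effects have to be weighed against each other.
Ga > Ca: Ga lies to the right of Ca in period 4, so the across-period effect alone puts Ga higher.
Bi > Ga: period and group pull opposite ways; the across-period shift dominates (2.02 vs 1.81).
H > Bi: the two effects oppose for this pair; the down-group effect wins (2.20 vs 2.02).
S > H: period and group pull opposite ways; the across-period shift dominates (2.58 vs 2.20).
Approximate values (Pauling): H 2.20, S 2.58, Ca 1.00, Ga 1.81, Bi 2.02.
So from highest to lowest: S > H > Bi > Ga > Ca.

S > H > Bi > Ga > Ca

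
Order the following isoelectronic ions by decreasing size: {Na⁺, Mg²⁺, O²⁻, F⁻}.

All of these have 10 electrons, so size is governed by nuclear charge alone: the more protons, the stronger the pull on the same electron cloud, and the smaller the ion.
Nuclear charges: Mg²⁺ (Z=12), Na⁺ (Z=11), F⁻ (Z=9), O²⁻ (Z=8).
Largest to smallest: O²⁻ > F⁻ > Na⁺ > Mg²⁺.

O²⁻ > F⁻ > Na⁺ > Mg²⁺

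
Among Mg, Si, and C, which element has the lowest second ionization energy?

IE_2 is the cost of taking one more electron from the +1 cation: Mg⁺ still has 1 valence electron; Si⁺ still has 3 valence electrons; C⁺ still has 3 valence electrons.
All are still removing valence electrons, so compare the +1 ions as you would atoms: IE_2 generally rises across a period (higher Z_eff) and falls down a group (larger shell), subject to the usual subshell exceptions.
Valence configurations: Mg⁺ [Ne]3s¹, Si⁺ [Ne]3s²3p¹, C⁺ [He]2s²2p¹.
The numbers (kJ/mol): Mg 1451, Si 1577, C 2353.
Overall IE_2 order: Mg < Si < C.

Mg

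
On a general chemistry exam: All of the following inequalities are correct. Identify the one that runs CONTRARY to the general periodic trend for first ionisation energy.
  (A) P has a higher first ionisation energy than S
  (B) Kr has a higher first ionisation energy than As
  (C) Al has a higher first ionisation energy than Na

(A)

The general trend: first ionisation energy increases across a period and decreases down a group.
(A) P (period 3, group 15) vs S (period 3, group 16): the stated order contradicts the simple trend.
(B) Kr (period 4, group 18) vs As (period 4, group 15): the stated order agrees with the simple trend.
(C) Al (period 3, group 13) vs Na (period 3, group 1): the stated order agrees with the simple trend.
The exception is (A): S (3p⁴) ionizes more easily than half-filled P (3p³) because the paired 3p electron in S is pushed out by e⁻–e⁻ repulsion.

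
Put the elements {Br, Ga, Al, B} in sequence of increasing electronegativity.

B is in period 2, group 13; Al is in period 3, group 13; Ga is in period 4, group 13; Br is in period 4, group 17.
EN rises left→right (higher Z_eff, smaller atoms) and falls top→bottom (larger, more shielded atoms).
Neither a single period nor a single group — weigh both effects.
Ga > Al: this pair runs against the simple trend — see the exception note.
B > Ga: they share group 13; the group trend gives B the larger value.
Br > B: period and group pull opposite ways; the across-period shift dominates (2.96 vs 2.04).
Note the exception: Ga has a higher electronegativity than Al, contrary to the simple trend — poor shielding by filled d (and f) subshells raises the heavier element's effective nuclear charge more than the simple down-group trend predicts.
For reference (Pauling): B 2.04, Al 1.61, Ga 1.81, Br 2.96.
So from lowest to highest: Al < Ga < B < Br.

Al < Ga < B < Br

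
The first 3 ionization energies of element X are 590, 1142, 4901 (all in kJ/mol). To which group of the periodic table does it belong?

Look for the largest jump between consecutive ionization energies: IE3/IE2 ≈ 4.3, far larger than any earlier ratio.
That jump marks the point where a core electron is being removed. So the atom has 2 valence electrons.
A main-group element with 2 valence electrons is in group 2.

Group 2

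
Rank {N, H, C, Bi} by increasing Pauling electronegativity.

Electronegativity increases across a period and decreases down a group, tracking effective nuclear charge and atomic size.
Neither a single period nor a single group — weigh both effects.
H > Bi: the two effects oppose for this pair; the down-group effect wins (2.20 vs 2.02).
C > H: period and group pull opposite ways; the across-period shift dominates (2.55 vs 2.20).
N > C: N lies to the right of C in period 2, so the across-period effect alone puts N higher.
Tabulated electronegativity (Pauling): H 2.20, C 2.55, N 3.04, Bi 2.02.
So from lowest to highest: Bi < H < C < N.

Bi < H < C < N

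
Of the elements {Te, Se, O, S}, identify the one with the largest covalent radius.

Te

Radius decreases left→right (rising Z_eff, same n) and increases top→bottom (higher n).
All are in group 16, so atomic radius increases down the group.
The largest covalent radius among these belongs to Te.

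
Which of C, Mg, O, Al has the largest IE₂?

O

The second ionization energy removes an electron from the +1 ion. For each element: C⁺ still has 3 valence electrons; Mg⁺ still has 1 valence electron; O⁺ still has 5 valence electrons; Al⁺ still has 2 valence electrons.
All are still removing valence electrons, so compare the +1 ions as you would atoms: IE_2 generally rises across a period (higher Z_eff) and falls down a group (larger shell), subject to the usual subshell exceptions.
Valence configurations: C⁺ [He]2s²2p¹, Mg⁺ [Ne]3s¹, O⁺ [He]2s²2p³, Al⁺ [Ne]3s².
Tabulated IE_2 (kJ/mol): C 2353, Mg 1451, O 3388, Al 1817.
So the second ionization energies run Mg < Al < C < O.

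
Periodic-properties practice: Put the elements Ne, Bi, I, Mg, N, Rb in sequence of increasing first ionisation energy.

Rb < Bi < Mg < I < N < Ne

Removing the outermost electron gets harder across a period and easier down a group.
Here both period and group differ, so the two effects have to be weighed against each other.
Bi > Rb: the two effects oppose for this pair; the across-period effect wins (703 vs 403 kJ/mol).
Mg > Bi: period and group pull opposite ways; the down-group shift dominates (738 vs 703 kJ/mol).
I > Mg: period and group pull opposite ways; the across-period shift dominates (1008 vs 738 kJ/mol).
N > I: period and group pull opposite ways; the down-group shift dominates (1402 vs 1008 kJ/mol).
Ne > N: both are in period 2; the period trend gives Ne the larger value.
Tabulated first ionization energy (kJ/mol): N 1402, Ne 2081, Mg 738, Rb 403, I 1008, Bi 703.
So from lowest to highest: Rb < Bi < Mg < I < N < Ne.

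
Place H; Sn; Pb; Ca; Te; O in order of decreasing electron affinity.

H is in period 1, group 1; O is in period 2, group 16; Ca is in period 4, group 2; Sn is in period 5, group 14; Te is in period 5, group 16; Pb is in period 6, group 14.
EA tends to increase across a period and decrease down a group, though the pattern is less regular than for IE or radius.
Here both period and group differ, so the two effects have to be weighed against each other.
Pb > Ca: period and group pull opposite ways; the across-period shift dominates (35 vs 2 kJ/mol).
H > Pb: the two effects oppose for this pair; the down-group effect wins (73 vs 35 kJ/mol).
Sn > H: the two effects oppose for this pair; the across-period effect wins (107 vs 73 kJ/mol).
O > Sn: both effects reinforce here, so O is clearly the higher of the two.
Te > O: this pair runs against the simple trend — see the exception note.
Note the exception: Te has a higher electron affinity than O, contrary to the simple trend — O's compact 2p subshell gives strong electron–electron repulsion on the added electron.
Approximate values (kJ/mol): H 73, O 141, Ca 2, Sn 107, Te 190, Pb 35.
So from highest to lowest: Te > O > Sn > H > Pb > Ca.

Te > O > Sn > H > Pb > Ca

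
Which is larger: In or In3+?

In

Forming In3+ removes 3 electrons from In. Fewer electrons for the same nuclear charge means less shielding and a higher Z_eff on the remaining electrons, and for main-group metals the entire outer shell is lost.
A cation is smaller than its parent atom: In3+ < In.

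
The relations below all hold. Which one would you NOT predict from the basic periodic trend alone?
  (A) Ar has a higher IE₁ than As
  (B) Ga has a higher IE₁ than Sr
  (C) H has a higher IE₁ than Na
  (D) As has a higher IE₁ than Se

The general trend: IE₁ increases across a period and decreases down a group.
(A) Ar (period 3, group 18) vs As (period 4, group 15): the stated order agrees with the simple trend.
(B) Ga (period 4, group 13) vs Sr (period 5, group 2): the stated order agrees with the simple trend.
(C) H (period 1, group 1) vs Na (period 3, group 1): the stated order agrees with the simple trend.
(D) As (period 4, group 15) vs Se (period 4, group 16): the stated order contradicts the simple trend.
The exception is (D): Se (4p⁴) ionizes more easily than half-filled As (4p³).

(D)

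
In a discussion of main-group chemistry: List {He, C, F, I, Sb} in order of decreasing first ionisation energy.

He, F, C, I, Sb

IE₁ increases left→right with effective nuclear charge and decreases top→bottom as the valence shell moves farther out.
Here both period and group differ, so the two effects have to be weighed against each other.
I > Sb: I lies to the right of Sb in period 5, so the across-period effect alone puts I higher.
C > I: the two effects oppose for this pair; the down-group effect wins (1086 vs 1008 kJ/mol).
F > C: both are in period 2; the period trend gives F the larger value.
He > F: both effects reinforce here, so He is clearly the higher of the two.
Tabulated first ionization energy (kJ/mol): He 2372, C 1086, F 1681, Sb 831, I 1008.
So from highest to lowest: He > F > C > I > Sb.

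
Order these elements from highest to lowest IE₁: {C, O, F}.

F > O > C

First ionization energy rises across a period (greater Z_eff holds electrons more tightly) and falls down a group (valence electrons are farther from the nucleus).
All lie in period 2, so first ionization energy increases left to right.
So from highest to lowest: F > O > C.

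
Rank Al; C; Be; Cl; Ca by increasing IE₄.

After 3 electrons have been removed, what remains? Al³⁺ is the bare [Ne] core; C³⁺ still has 1 valence electron; Be³⁺ is already 1 electron into the core; Cl³⁺ still has 4 valence electrons; Ca³⁺ is already 1 electron into the core.
Core electrons are held far more tightly than valence electrons, so Ca, Al and Be top the IE_4 order.
Valence configurations: C³⁺ [He]2s¹, Cl³⁺ [Ne]3s²3p².
Approximate IE_4 values (kJ/mol): Al 11577, C 6223, Be 21007, Cl 5159, Ca 6491.
Overall IE_4 order: Cl < C < Ca < Al < Be.

Cl < C < Ca < Al < Be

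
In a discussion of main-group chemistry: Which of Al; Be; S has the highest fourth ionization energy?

Be

Consider each +3 ion: Al³⁺ is the bare [Ne] core; Be³⁺ is already 1 electron into the core; S³⁺ still has 3 valence electrons.
Breaking into a closed-shell core is much more expensive than removing a leftover valence electron — Al and Be have the largest IE_4 here.
The numbers (kJ/mol): Al 11577, Be 21007, S 4556.
Hence IE_4: S < Al < Be.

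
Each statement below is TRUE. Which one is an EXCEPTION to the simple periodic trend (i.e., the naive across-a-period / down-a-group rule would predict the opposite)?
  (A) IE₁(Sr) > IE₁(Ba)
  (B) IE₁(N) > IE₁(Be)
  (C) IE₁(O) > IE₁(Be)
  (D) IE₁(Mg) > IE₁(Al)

The general trend: first ionisation energy increases across a period and decreases down a group.
(A) Sr (period 5, group 2) vs Ba (period 6, group 2): the stated order agrees with the simple trend.
(B) N (period 2, group 15) vs Be (period 2, group 2): the stated order agrees with the simple trend.
(C) O (period 2, group 16) vs Be (period 2, group 2): the stated order agrees with the simple trend.
(D) Mg (period 3, group 2) vs Al (period 3, group 13): the stated order contradicts the simple trend.
The exception is (D): Al's single 3p electron is easier to remove than one from Mg's filled 3s².

(D)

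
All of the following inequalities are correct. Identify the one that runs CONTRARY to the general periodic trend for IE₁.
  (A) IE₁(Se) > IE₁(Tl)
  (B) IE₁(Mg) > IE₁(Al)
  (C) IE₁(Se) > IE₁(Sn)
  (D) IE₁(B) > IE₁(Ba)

The general trend: IE₁ increases across a period and decreases down a group.
(A) Se (period 4, group 16) vs Tl (period 6, group 13): the stated order agrees with the simple trend.
(B) Mg (period 3, group 2) vs Al (period 3, group 13): the stated order contradicts the simple trend.
(C) Se (period 4, group 16) vs Sn (period 5, group 14): the stated order agrees with the simple trend.
(D) B (period 2, group 13) vs Ba (period 6, group 2): the stated order agrees with the simple trend.
The exception is (B): Al's single 3p electron is easier to remove than one from Mg's filled 3s².

(B)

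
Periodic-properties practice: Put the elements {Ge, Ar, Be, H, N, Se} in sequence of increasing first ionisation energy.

Ge < Be < Se < H < N < Ar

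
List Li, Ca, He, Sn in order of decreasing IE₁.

He > Sn > Ca > Li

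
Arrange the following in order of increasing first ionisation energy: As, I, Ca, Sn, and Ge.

Ca < Sn < Ge < As < I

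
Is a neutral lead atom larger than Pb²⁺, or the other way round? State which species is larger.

Pb

Forming Pb²⁺ removes 2 electrons from Pb. Fewer electrons for the same nuclear charge means less shielding and a higher Z_eff on the remaining electrons.
A cation is smaller than its parent atom: Pb²⁺ < Pb.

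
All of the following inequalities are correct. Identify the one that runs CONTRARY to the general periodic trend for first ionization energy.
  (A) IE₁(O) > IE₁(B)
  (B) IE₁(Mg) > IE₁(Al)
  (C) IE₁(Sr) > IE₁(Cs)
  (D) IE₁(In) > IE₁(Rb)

(B)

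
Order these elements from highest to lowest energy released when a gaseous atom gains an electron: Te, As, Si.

Te > Si > As

Si is in period 3, group 14; As is in period 4, group 15; Te is in period 5, group 16.
EA tends to increase across a period and decrease down a group, though the pattern is less regular than for IE or radius.
A diagonal step moves right (one effect) and down (the opposite effect) at once.
Si > As: period and group pull opposite ways; the down-group shift dominates (134 vs 78 kJ/mol).
Te > Si: the two effects oppose for this pair; the across-period effect wins (190 vs 134 kJ/mol).
Tabulated electron affinity (kJ/mol): Si 134, As 78, Te 190.
So from highest to lowest: Te > Si > As.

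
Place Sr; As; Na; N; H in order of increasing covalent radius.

H < N < As < Na < Sr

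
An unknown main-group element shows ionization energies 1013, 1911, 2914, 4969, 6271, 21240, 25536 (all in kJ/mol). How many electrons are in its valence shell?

5

Look for the largest jump between consecutive ionization energies: IE6/IE5 ≈ 3.4, far larger than any earlier ratio.
That jump marks the point where a core electron is being removed. So the atom has 5 valence electrons.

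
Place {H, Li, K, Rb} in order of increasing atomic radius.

H < Li < K < Rb

H is in period 1, group 1; Li is in period 2, group 1; K is in period 4, group 1; Rb is in period 5, group 1.
Across a period the added protons contract the valence shell; down a group each new principal shell makes the atom larger.
All are in group 1, so atomic radius increases down the group.
So from smallest to largest: H < Li < K < Rb.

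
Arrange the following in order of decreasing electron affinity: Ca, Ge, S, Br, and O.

Adding an electron releases more energy for atoms nearer the top right (short of the noble gases).
Here both period and group differ, so the two effects have to be weighed against each other.
Ge > Ca: Ge lies to the right of Ca in period 4, so the across-period effect alone puts Ge higher.
O > Ge: both effects reinforce here, so O is clearly the higher of the two.
S > O: this pair runs against the simple trend — see the exception note.
Br > S: the two effects oppose for this pair; the across-period effect wins (325 vs 200 kJ/mol).
Note the exception: S has a higher electron affinity than O, contrary to the simple trend — the compact 2p subshell of O repels the added electron more than S's larger 3p does.
For reference (kJ/mol): O 141, S 200, Ca 2, Ge 119, Br 325.
So from highest to lowest: Br > S > O > Ge > Ca.

Br > S > O > Ge > Ca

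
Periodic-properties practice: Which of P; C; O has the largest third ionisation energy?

After 2 electrons have been removed, what remains? P²⁺ still has 3 valence electrons; C²⁺ still has 2 valence electrons; O²⁺ still has 4 valence electrons.
All are still removing valence electrons, so compare the +2 ions as you would atoms: IE_3 generally rises across a period (higher Z_eff) and falls down a group (larger shell), subject to the usual subshell exceptions.
Valence configurations: P²⁺ [Ne]3s²3p¹, C²⁺ [He]2s², O²⁺ [He]2s²2p².
Approximate IE_3 values (kJ/mol): P 2914, C 4620, O 5300.
Putting it together, IE_3: P < C < O.

O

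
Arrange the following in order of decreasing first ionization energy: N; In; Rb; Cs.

N, In, Rb, Cs

N is in period 2, group 15; Rb is in period 5, group 1; In is in period 5, group 13; Cs is in period 6, group 1.
Across a period the outer electron is held more tightly (higher IE₁); down a group it sits in a higher shell, more shielded, and comes off more easily.
These span different periods and groups, so the two trends combine.
Rb > Cs: Rb sits above Cs in group 1, so the down-group effect alone puts Rb higher.
In > Rb: In lies to the right of Rb in period 5, so the across-period effect alone puts In higher.
N > In: relative to In, both the across-period and down-group shifts push N's first ionization energy up.
For reference (kJ/mol): N 1402, Rb 403, In 558, Cs 376.
So from highest to lowest: N > In > Rb > Cs.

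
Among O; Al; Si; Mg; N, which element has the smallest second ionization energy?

Mg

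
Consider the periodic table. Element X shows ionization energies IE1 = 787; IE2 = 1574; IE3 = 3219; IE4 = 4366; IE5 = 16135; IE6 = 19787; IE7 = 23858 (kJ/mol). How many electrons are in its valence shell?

4

Look for the largest jump between consecutive ionization energies: IE5/IE4 ≈ 3.7, far larger than any earlier ratio.
That jump marks the point where a core electron is being removed. So the atom has 4 valence electrons.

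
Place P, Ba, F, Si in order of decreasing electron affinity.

F > Si > P > Ba

F is in period 2, group 17; Si is in period 3, group 14; P is in period 3, group 15; Ba is in period 6, group 2.
EA tends to increase across a period and decrease down a group, though the pattern is less regular than for IE or radius.
Neither a single period nor a single group — weigh both effects.
P > Ba: relative to Ba, both the across-period and down-group shifts push P's electron affinity up.
Si > P: this pair runs against the simple trend — see the exception note.
F > Si: relative to Si, both the across-period and down-group shifts push F's electron affinity up.
Note the exception: Si has a higher electron affinity than P, contrary to the simple trend — adding an electron to P's half-filled 3p³ is unfavourable, so Si (3p²) has the more exothermic EA.
Tabulated electron affinity (kJ/mol): F 328, Si 134, P 72, Ba 14.
So from highest to lowest: F > Si > P > Ba.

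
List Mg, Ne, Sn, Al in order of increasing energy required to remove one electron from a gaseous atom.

Al < Sn < Mg < Ne

Ne is in period 2, group 18; Mg is in period 3, group 2; Al is in period 3, group 13; Sn is in period 5, group 14.
IE₁ increases left→right with effective nuclear charge and decreases top→bottom as the valence shell moves farther out.
Here both period and group differ, so the two effects have to be weighed against each other.
Sn > Al: period and group pull opposite ways; the across-period shift dominates (709 vs 578 kJ/mol).
Mg > Sn: period and group pull opposite ways; the down-group shift dominates (738 vs 709 kJ/mol).
Ne > Mg: both effects reinforce here, so Ne is clearly the higher of the two.
Note the exception: Mg has a higher first ionization energy than Al, contrary to the simple trend — Al's single 3p electron is easier to remove than one from Mg's filled 3s².
For reference (kJ/mol): Ne 2081, Mg 738, Al 578, Sn 709.
So from lowest to highest: Al < Sn < Mg < Ne.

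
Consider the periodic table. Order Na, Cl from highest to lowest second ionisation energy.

After 1 electron has been removed, what remains? Na⁺ is the bare [Ne] core; Cl⁺ still has 6 valence electrons.
Pulling an electron out of a noble-gas core costs far more than removing a remaining valence electron, so Na sits at the high end of IE_2.
Tabulated IE_2 (kJ/mol): Na 4562, Cl 2298.
Overall IE_2 order: Cl < Na.

Na > Cl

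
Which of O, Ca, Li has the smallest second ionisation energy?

IE_2 is the cost of taking one more electron from the +1 cation: O⁺ still has 5 valence electrons; Ca⁺ still has 1 valence electron; Li⁺ is the bare [He] core.
Breaking into a closed-shell core is much more expensive than removing a leftover valence electron — Li has the largest IE_2 here.
Valence configurations: O⁺ [He]2s²2p³, Ca⁺ [Ar]4s¹.
The numbers (kJ/mol): O 3388, Ca 1145, Li 7298.
Putting it together, IE_2: Ca < O < Li.

Ca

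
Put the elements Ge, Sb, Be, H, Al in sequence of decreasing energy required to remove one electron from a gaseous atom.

H > Be > Sb > Ge > Al

H is in period 1, group 1; Be is in period 2, group 2; Al is in period 3, group 13; Ge is in period 4, group 14; Sb is in period 5, group 15.
Across a period the outer electron is held more tightly (higher IE₁); down a group it sits in a higher shell, more shielded, and comes off more easily.
These sit on a diagonal, where the across-period and down-group effects partly cancel.
Ge > Al: period and group pull opposite ways; the across-period shift dominates (762 vs 578 kJ/mol).
Sb > Ge: the two effects oppose for this pair; the across-period effect wins (831 vs 762 kJ/mol).
Be > Sb: the two effects oppose for this pair; the down-group effect wins (900 vs 831 kJ/mol).
H > Be: period and group pull opposite ways; the down-group shift dominates (1312 vs 900 kJ/mol).
Tabulated first ionization energy (kJ/mol): H 1312, Be 900, Al 578, Ge 762, Sb 831.
So from highest to lowest: H > Be > Sb > Ge > Al.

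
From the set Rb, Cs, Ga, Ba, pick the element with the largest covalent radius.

Ga is in period 4, group 13; Rb is in period 5, group 1; Cs is in period 6, group 1; Ba is in period 6, group 2.
Radius decreases left→right (rising Z_eff, same n) and increases top→bottom (higher n).
Here both period and group differ, so the two effects have to be weighed against each other.
Ba > Ga: relative to Ga, both the across-period and down-group shifts push Ba's atomic radius up.
Rb > Ba: period and group pull opposite ways; the across-period shift dominates (210 vs 196 pm).
Cs > Rb: Cs sits below Rb in group 1, so the down-group effect alone puts Cs larger.
For reference (pm): Ga 124, Rb 210, Cs 232, Ba 196.
The largest covalent radius among these belongs to Cs.

Cs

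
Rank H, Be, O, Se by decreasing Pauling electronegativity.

O > Se > H > Be

H is in period 1, group 1; Be is in period 2, group 2; O is in period 2, group 16; Se is in period 4, group 16.
Atoms toward the upper right of the periodic table pull bonding electrons most strongly.
Here both period and group differ, so the two effects have to be weighed against each other.
H > Be: the two effects oppose for this pair; the down-group effect wins (2.20 vs 1.57).
Se > H: the two effects oppose for this pair; the across-period effect wins (2.55 vs 2.20).
O > Se: they share group 16; the group trend gives O the larger value.
Approximate values (Pauling): H 2.20, Be 1.57, O 3.44, Se 2.55.
So from highest to lowest: O > Se > H > Be.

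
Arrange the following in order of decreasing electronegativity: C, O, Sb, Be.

EN rises left→right (higher Z_eff, smaller atoms) and falls top→bottom (larger, more shielded atoms).
Neither a single period nor a single group — weigh both effects.
Sb > Be: the two effects oppose for this pair; the across-period effect wins (2.05 vs 1.57).
C > Sb: the two effects oppose for this pair; the down-group effect wins (2.55 vs 2.05).
O > C: O lies to the right of C in period 2, so the across-period effect alone puts O higher.
For reference (Pauling): Be 1.57, C 2.55, O 3.44, Sb 2.05.
So from highest to lowest: O > C > Sb > Be.

O, C, Sb, Be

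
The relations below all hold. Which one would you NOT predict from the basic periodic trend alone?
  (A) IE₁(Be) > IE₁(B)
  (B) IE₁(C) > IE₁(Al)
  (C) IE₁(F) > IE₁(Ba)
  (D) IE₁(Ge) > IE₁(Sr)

The general trend: IE₁ increases across a period and decreases down a group.
(A) Be (period 2, group 2) vs B (period 2, group 13): the stated order contradicts the simple trend.
(B) C (period 2, group 14) vs Al (period 3, group 13): the stated order agrees with the simple trend.
(C) F (period 2, group 17) vs Ba (period 6, group 2): the stated order agrees with the simple trend.
(D) Ge (period 4, group 14) vs Sr (period 5, group 2): the stated order agrees with the simple trend.
The exception is (A): removing B's lone 2p electron is easier than breaking Be's filled 2s².

(A)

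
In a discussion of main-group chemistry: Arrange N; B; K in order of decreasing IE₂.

After 1 electron has been removed, what remains? N⁺ still has 4 valence electrons; B⁺ still has 2 valence electrons; K⁺ is the bare [Ar] core.
Breaking into a closed-shell core is much more expensive than removing a leftover valence electron — K has the largest IE_2 here.
Valence configurations: N⁺ [He]2s²2p², B⁺ [He]2s².
The numbers (kJ/mol): N 2856, B 2427, K 3052.
Overall IE_2 order: B < N < K.

K, N, B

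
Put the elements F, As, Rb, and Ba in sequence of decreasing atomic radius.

Rb > Ba > As > F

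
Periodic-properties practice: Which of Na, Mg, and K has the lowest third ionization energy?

After 2 electrons have been removed, what remains? Na²⁺ is already 1 electron into the core; Mg²⁺ is the bare [Ne] core; K²⁺ is already 1 electron into the core.
All of these are removing an electron from a noble-gas core or deeper; the smaller core (lower principal quantum number) is held far more tightly, and within a period the higher nuclear charge binds the same core more tightly.
Approximate IE_3 values (kJ/mol): Na 6910, Mg 7733, K 4420.
Hence IE_3: K < Na < Mg.

K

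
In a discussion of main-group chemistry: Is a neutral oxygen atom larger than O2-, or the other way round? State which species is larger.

O2-

Forming O2- adds 2 electrons to O. More electron–electron repulsion in the same shell, with unchanged nuclear charge, lets the cloud expand.
An anion is larger than its parent atom: O2- > O.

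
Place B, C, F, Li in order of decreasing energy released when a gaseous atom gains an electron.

F > C > Li > B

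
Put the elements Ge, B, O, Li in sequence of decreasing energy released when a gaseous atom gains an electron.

O > Ge > Li > B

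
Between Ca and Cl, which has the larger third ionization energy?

IE_3 is the cost of taking one more electron from the +2 cation: Ca²⁺ is the bare [Ar] core; Cl²⁺ still has 5 valence electrons.
Breaking into a closed-shell core is much more expensive than removing a leftover valence electron — Ca has the largest IE_3 here.
Approximate IE_3 values (kJ/mol): Ca 4912, Cl 3822.
So the third ionization energies run Cl < Ca.

Ca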